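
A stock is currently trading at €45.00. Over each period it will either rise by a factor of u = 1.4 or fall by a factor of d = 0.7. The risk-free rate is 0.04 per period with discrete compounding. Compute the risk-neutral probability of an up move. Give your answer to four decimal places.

Risk-neutral probability p = (1 + 0.04 − 0.7)/(1.4 − 0.7) = 0.3400/0.7000 = 0.4857

p = 0.4857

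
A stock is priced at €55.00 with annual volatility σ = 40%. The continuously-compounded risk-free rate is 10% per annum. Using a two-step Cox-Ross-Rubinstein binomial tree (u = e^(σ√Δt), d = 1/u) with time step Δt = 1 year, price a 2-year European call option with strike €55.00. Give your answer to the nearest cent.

CRR parameters: u = e^(σ√Δt) = e^(0.4·√1) = 1.4918, d = 1/u = 0.6703
Per-period rate: rΔt = 0.1·1 = 0.1, so R = e^0.1 = 1.1052
Risk-neutral probability p = (e^0.1 − 0.6703)/(1.4918 − 0.6703) = 0.4349/0.8215 = 0.5293
Terminal stock prices: S_uu = 122.4, S_ud = 55, S_dd = 24.71
Terminal payoffs (S − K): max(67.4, 0) = 67.4, max(0, 0) = 0, max(-30.29, 0) = 0
Node u (S = 82.05): V_u = e^(−0.1)·[0.5293·67.4048 + 0.4707·0.0000] = 32.2843
Node d (S = 36.87): V_d = e^(−0.1)·[0.5293·0.0000 + 0.4707·0.0000] = 0.0000
Node 0 (S = 55): V_0 = e^(−0.1)·[0.5293·32.2843 + 0.4707·0.0000] = 15.4629

€15.46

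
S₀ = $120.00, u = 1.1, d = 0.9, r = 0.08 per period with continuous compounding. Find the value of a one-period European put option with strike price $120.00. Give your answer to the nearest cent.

$0.93

Risk-neutral probability p = (e^0.08 − 0.9)/(1.1 − 0.9) = 0.1833/0.2000 = 0.9164
Terminal stock prices: S_u = 132, S_d = 108
Terminal payoffs (K − S): max(-12, 0) = 0, max(12, 0) = 12
Node 0 (S = 120): V_0 = e^(−0.08)·[0.9164·0.0000 + 0.0836·12.0000] = 0.9257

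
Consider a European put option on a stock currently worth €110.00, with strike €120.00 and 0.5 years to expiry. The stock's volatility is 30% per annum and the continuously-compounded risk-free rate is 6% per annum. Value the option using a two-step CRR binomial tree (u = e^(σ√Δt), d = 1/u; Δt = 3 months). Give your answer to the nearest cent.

€13.72

CRR parameters: u = e^(σ√Δt) = e^(0.3·√0.25) = 1.1618, d = 1/u = 0.8607
Per-period rate: rΔt = 0.06·0.25 = 0.015, so R = e^0.015 = 1.0151
Risk-neutral probability p = (e^0.015 − 0.8607)/(1.1618 − 0.8607) = 0.1544/0.3011 = 0.5128
Terminal stock prices: S_uu = 148.5, S_ud = 110, S_dd = 81.49
Terminal payoffs (K − S): max(-28.48, 0) = 0, max(10, 0) = 10, max(38.51, 0) = 38.51
Node u (S = 127.8): V_u = e^(−0.015)·[0.5128·0.0000 + 0.4872·10.0000] = 4.7999
Node d (S = 94.68): V_d = e^(−0.015)·[0.5128·10.0000 + 0.4872·38.5100] = 23.5356
Node 0 (S = 110): V_0 = e^(−0.015)·[0.5128·4.7999 + 0.4872·23.5356] = 13.7213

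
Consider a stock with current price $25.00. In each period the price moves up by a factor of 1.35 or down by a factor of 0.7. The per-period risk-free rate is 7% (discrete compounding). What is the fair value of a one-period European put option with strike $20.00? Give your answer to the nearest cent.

Risk-neutral probability p = (1 + 0.07 − 0.7)/(1.35 − 0.7) = 0.3700/0.6500 = 0.5692
Terminal stock prices: S_u = 33.75, S_d = 17.5
Terminal payoffs (K − S): max(-13.75, 0) = 0, max(2.5, 0) = 2.5
Node 0 (S = 25): V_0 = 1/1.07·[0.5692·0.0000 + 0.4308·2.5000] = 1.0065

$1.01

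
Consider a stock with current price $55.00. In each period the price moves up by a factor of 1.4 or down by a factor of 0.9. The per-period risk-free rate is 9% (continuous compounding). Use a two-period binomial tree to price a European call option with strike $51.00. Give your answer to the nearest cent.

$14.42

Risk-neutral probability p = (e^0.09 − 0.9)/(1.4 − 0.9) = 0.1942/0.5000 = 0.3883
Terminal stock prices: S_uu = 107.8, S_ud = 69.3, S_dd = 44.55
Terminal payoffs (S − K): max(56.8, 0) = 56.8, max(18.3, 0) = 18.3, max(-6.45, 0) = 0
Node u (S = 77): V_u = e^(−0.09)·[0.3883·56.8000 + 0.6117·18.3000] = 30.3895
Node d (S = 49.5): V_d = e^(−0.09)·[0.3883·18.3000 + 0.6117·0.0000] = 6.4951
Node 0 (S = 55): V_0 = e^(−0.09)·[0.3883·30.3895 + 0.6117·6.4951] = 14.4168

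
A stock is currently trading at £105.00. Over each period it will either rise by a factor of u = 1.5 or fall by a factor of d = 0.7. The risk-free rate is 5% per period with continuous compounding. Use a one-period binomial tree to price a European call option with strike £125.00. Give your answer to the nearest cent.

£13.57

Risk-neutral probability p = (e^0.05 − 0.7)/(1.5 − 0.7) = 0.3513/0.8000 = 0.4391
Terminal stock prices: S_u = 157.5, S_d = 73.5
Terminal payoffs (S − K): max(32.5, 0) = 32.5, max(-51.5, 0) = 0
Node 0 (S = 105): V_0 = e^(−0.05)·[0.4391·32.5000 + 0.5609·0.0000] = 13.5744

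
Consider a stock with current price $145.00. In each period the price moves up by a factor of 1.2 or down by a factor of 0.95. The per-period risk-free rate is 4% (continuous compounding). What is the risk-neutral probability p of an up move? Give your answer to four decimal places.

Risk-neutral probability p = (e^0.04 − 0.95)/(1.2 − 0.95) = 0.0908/0.2500 = 0.3632

p = 0.3632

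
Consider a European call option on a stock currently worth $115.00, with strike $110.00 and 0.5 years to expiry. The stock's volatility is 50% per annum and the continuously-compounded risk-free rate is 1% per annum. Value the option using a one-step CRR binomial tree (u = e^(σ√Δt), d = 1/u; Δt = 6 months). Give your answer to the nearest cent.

CRR parameters: u = e^(σ√Δt) = e^(0.5·√0.5) = 1.4241, d = 1/u = 0.7022
Per-period rate: rΔt = 0.01·0.5 = 0.005, so R = e^0.005 = 1.0050
Risk-neutral probability p = (e^0.005 − 0.7022)/(1.4241 − 0.7022) = 0.3028/0.7219 = 0.4195
Terminal stock prices: S_u = 163.8, S_d = 80.75
Terminal payoffs (S − K): max(53.77, 0) = 53.77, max(-29.25, 0) = 0
Node 0 (S = 115): V_0 = e^(−0.005)·[0.4195·53.7737 + 0.5805·0.0000] = 22.4436

$22.44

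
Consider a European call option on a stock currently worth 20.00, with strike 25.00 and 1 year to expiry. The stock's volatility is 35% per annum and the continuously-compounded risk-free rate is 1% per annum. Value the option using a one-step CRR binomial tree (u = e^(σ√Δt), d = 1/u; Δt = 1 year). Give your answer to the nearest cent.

1.43

CRR parameters: u = e^(σ√Δt) = e^(0.35·√1) = 1.4191, d = 1/u = 0.7047
Per-period rate: rΔt = 0.01·1 = 0.01, so R = e^0.01 = 1.0101
Risk-neutral probability p = (e^0.01 − 0.7047)/(1.4191 − 0.7047) = 0.3054/0.7144 = 0.4275
Terminal stock prices: S_u = 28.38, S_d = 14.09
Terminal payoffs (S − K): max(3.381, 0) = 3.381, max(-10.91, 0) = 0
Node 0 (S = 20): V_0 = e^(−0.01)·[0.4275·3.3814 + 0.5725·0.0000] = 1.4310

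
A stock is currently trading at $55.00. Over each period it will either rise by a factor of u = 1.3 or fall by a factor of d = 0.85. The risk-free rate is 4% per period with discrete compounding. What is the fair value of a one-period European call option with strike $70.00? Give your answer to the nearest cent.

$0.61

Risk-neutral probability p = (1 + 0.04 − 0.85)/(1.3 − 0.85) = 0.1900/0.4500 = 0.4222
Terminal stock prices: S_u = 71.5, S_d = 46.75
Terminal payoffs (S − K): max(1.5, 0) = 1.5, max(-23.25, 0) = 0
Node 0 (S = 55): V_0 = 1/1.04·[0.4222·1.5000 + 0.5778·0.0000] = 0.6090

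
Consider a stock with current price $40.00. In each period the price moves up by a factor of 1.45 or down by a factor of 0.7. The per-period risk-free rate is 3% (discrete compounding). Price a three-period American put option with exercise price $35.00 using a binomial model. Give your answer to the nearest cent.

Risk-neutral probability p = (1 + 0.03 − 0.7)/(1.45 − 0.7) = 0.3300/0.7500 = 0.4400
Terminal stock prices: S_uuu = 121.9, S_uud = 58.87, S_udd = 28.42, S_ddd = 13.72
Terminal payoffs (K − S): max(-86.94, 0) = 0, max(-23.87, 0) = 0, max(6.58, 0) = 6.58, max(21.28, 0) = 21.28
Node uu (S = 84.1): continuation = 1/1.03·[0.4400·0.0000 + 0.5600·0.0000] = 0.0000; exercise value = 0.0000 ≤ continuation, so V_uu = 0.0000
Node ud (S = 40.6): continuation = 1/1.03·[0.4400·0.0000 + 0.5600·6.5800] = 3.5775; exercise value = 0.0000 ≤ continuation, so V_ud = 3.5775
Node dd (S = 19.6): continuation = 1/1.03·[0.4400·6.5800 + 0.5600·21.2800] = 14.3806; exercise value = 15.4000 > continuation, so V_dd = 15.4000 (exercise)
Node u (S = 58): continuation = 1/1.03·[0.4400·0.0000 + 0.5600·3.5775] = 1.9450; exercise value = 0.0000 ≤ continuation, so V_u = 1.9450
Node d (S = 28): continuation = 1/1.03·[0.4400·3.5775 + 0.5600·15.4000] = 9.9011; exercise value = 7.0000 ≤ continuation, so V_d = 9.9011
Node 0 (S = 40): continuation = 1/1.03·[0.4400·1.9450 + 0.5600·9.9011] = 6.2140; exercise value = 0.0000 ≤ continuation, so V_0 = 6.2140

$6.21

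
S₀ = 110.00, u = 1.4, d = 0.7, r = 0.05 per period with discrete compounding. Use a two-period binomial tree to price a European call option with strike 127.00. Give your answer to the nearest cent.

20.09

Risk-neutral probability p = (1 + 0.05 − 0.7)/(1.4 − 0.7) = 0.3500/0.7000 = 0.5000
Terminal stock prices: S_uu = 215.6, S_ud = 107.8, S_dd = 53.9
Terminal payoffs (S − K): max(88.6, 0) = 88.6, max(-19.2, 0) = 0, max(-73.1, 0) = 0
Node u (S = 154): V_u = 1/1.05·[0.5000·88.6000 + 0.5000·0.0000] = 42.1905
Node d (S = 77): V_d = 1/1.05·[0.5000·0.0000 + 0.5000·0.0000] = 0.0000
Node 0 (S = 110): V_0 = 1/1.05·[0.5000·42.1905 + 0.5000·0.0000] = 20.0907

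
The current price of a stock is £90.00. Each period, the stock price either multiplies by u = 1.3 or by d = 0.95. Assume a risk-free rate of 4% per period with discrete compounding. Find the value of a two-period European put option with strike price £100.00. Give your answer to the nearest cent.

Risk-neutral probability p = (1 + 0.04 − 0.95)/(1.3 − 0.95) = 0.0900/0.3500 = 0.2571
Terminal stock prices: S_uu = 152.1, S_ud = 111.1, S_dd = 81.22
Terminal payoffs (K − S): max(-52.1, 0) = 0, max(-11.15, 0) = 0, max(18.78, 0) = 18.78
Node u (S = 117): V_u = 1/1.04·[0.2571·0.0000 + 0.7429·0.0000] = 0.0000
Node d (S = 85.5): V_d = 1/1.04·[0.2571·0.0000 + 0.7429·18.7750] = 13.4107
Node 0 (S = 90): V_0 = 1/1.04·[0.2571·0.0000 + 0.7429·13.4107] = 9.5791

£9.58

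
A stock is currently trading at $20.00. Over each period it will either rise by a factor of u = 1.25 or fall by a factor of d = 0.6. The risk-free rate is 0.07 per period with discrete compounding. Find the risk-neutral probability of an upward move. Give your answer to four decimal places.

p = 0.7231

Risk-neutral probability p = (1 + 0.07 − 0.6)/(1.25 − 0.6) = 0.4700/0.6500 = 0.7231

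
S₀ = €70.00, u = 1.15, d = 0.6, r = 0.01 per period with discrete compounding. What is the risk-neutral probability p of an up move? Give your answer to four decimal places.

p = 0.7455

Risk-neutral probability p = (1 + 0.01 − 0.6)/(1.15 − 0.6) = 0.4100/0.5500 = 0.7455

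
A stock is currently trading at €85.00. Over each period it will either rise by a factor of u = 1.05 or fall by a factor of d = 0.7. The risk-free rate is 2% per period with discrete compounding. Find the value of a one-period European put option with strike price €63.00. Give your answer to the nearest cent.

Risk-neutral probability p = (1 + 0.02 − 0.7)/(1.05 − 0.7) = 0.3200/0.3500 = 0.9143
Terminal stock prices: S_u = 89.25, S_d = 59.5
Terminal payoffs (K − S): max(-26.25, 0) = 0, max(3.5, 0) = 3.5
Node 0 (S = 85): V_0 = 1/1.02·[0.9143·0.0000 + 0.0857·3.5000] = 0.2941

€0.29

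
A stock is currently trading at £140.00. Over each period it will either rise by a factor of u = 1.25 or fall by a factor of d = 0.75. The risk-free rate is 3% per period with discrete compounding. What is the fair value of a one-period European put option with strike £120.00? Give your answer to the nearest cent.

£6.41

Risk-neutral probability p = (1 + 0.03 − 0.75)/(1.25 − 0.75) = 0.2800/0.5000 = 0.5600
Terminal stock prices: S_u = 175, S_d = 105
Terminal payoffs (K − S): max(-55, 0) = 0, max(15, 0) = 15
Node 0 (S = 140): V_0 = 1/1.03·[0.5600·0.0000 + 0.4400·15.0000] = 6.4078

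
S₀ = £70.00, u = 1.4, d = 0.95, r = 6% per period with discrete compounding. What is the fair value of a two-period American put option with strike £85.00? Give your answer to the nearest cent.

£15.00

Risk-neutral probability p = (1 + 0.06 − 0.95)/(1.4 − 0.95) = 0.1100/0.4500 = 0.2444
Terminal stock prices: S_uu = 137.2, S_ud = 93.1, S_dd = 63.17
Terminal payoffs (K − S): max(-52.2, 0) = 0, max(-8.1, 0) = 0, max(21.83, 0) = 21.83
Node u (S = 98): continuation = 1/1.06·[0.2444·0.0000 + 0.7556·0.0000] = 0.0000; exercise value = 0.0000 ≤ continuation, so V_u = 0.0000
Node d (S = 66.5): continuation = 1/1.06·[0.2444·0.0000 + 0.7556·21.8250] = 15.5566; exercise value = 18.5000 > continuation, so V_d = 18.5000 (exercise)
Node 0 (S = 70): continuation = 1/1.06·[0.2444·0.0000 + 0.7556·18.5000] = 13.1866; exercise value = 15.0000 > continuation, so V_0 = 15.0000 (exercise)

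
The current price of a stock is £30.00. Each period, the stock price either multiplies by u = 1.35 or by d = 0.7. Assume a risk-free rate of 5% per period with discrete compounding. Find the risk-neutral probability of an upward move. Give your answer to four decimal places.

Risk-neutral probability p = (1 + 0.05 − 0.7)/(1.35 − 0.7) = 0.3500/0.6500 = 0.5385

p = 0.5385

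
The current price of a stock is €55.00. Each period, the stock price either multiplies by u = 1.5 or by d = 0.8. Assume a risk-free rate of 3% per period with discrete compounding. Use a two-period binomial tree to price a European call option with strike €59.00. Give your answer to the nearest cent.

Risk-neutral probability p = (1 + 0.03 − 0.8)/(1.5 − 0.8) = 0.2300/0.7000 = 0.3286
Terminal stock prices: S_uu = 123.8, S_ud = 66, S_dd = 35.2
Terminal payoffs (S − K): max(64.75, 0) = 64.75, max(7, 0) = 7, max(-23.8, 0) = 0
Node u (S = 82.5): V_u = 1/1.03·[0.3286·64.7500 + 0.6714·7.0000] = 25.2184
Node d (S = 44): V_d = 1/1.03·[0.3286·7.0000 + 0.6714·0.0000] = 2.2330
Node 0 (S = 55): V_0 = 1/1.03·[0.3286·25.2184 + 0.6714·2.2330] = 9.5004

€9.50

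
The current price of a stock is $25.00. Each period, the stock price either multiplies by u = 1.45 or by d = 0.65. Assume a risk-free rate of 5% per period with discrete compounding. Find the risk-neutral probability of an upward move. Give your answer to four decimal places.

Risk-neutral probability p = (1 + 0.05 − 0.65)/(1.45 − 0.65) = 0.4000/0.8000 = 0.5000

p = 0.5000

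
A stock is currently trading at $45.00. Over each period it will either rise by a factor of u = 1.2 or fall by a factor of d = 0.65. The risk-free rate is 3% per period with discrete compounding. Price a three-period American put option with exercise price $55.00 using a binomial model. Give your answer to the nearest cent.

$13.47

Risk-neutral probability p = (1 + 0.03 − 0.65)/(1.2 − 0.65) = 0.3800/0.5500 = 0.6909
Terminal stock prices: S_uuu = 77.76, S_uud = 42.12, S_udd = 22.82, S_ddd = 12.36
Terminal payoffs (K − S): max(-22.76, 0) = 0, max(12.88, 0) = 12.88, max(32.19, 0) = 32.19, max(42.64, 0) = 42.64
Node uu (S = 64.8): continuation = 1/1.03·[0.6909·0.0000 + 0.3091·12.8800] = 3.8651; exercise value = 0.0000 ≤ continuation, so V_uu = 3.8651
Node ud (S = 35.1): continuation = 1/1.03·[0.6909·12.8800 + 0.3091·32.1850] = 18.2981; exercise value = 19.9000 > continuation, so V_ud = 19.9000 (exercise)
Node dd (S = 19.01): continuation = 1/1.03·[0.6909·32.1850 + 0.3091·42.6419] = 34.3856; exercise value = 35.9875 > continuation, so V_dd = 35.9875 (exercise)
Node u (S = 54): continuation = 1/1.03·[0.6909·3.8651 + 0.3091·19.9000] = 8.5644; exercise value = 1.0000 ≤ continuation, so V_u = 8.5644
Node d (S = 29.25): continuation = 1/1.03·[0.6909·19.9000 + 0.3091·35.9875] = 24.1481; exercise value = 25.7500 > continuation, so V_d = 25.7500 (exercise)
Node 0 (S = 45): continuation = 1/1.03·[0.6909·8.5644 + 0.3091·25.7500] = 13.4722; exercise value = 10.0000 ≤ continuation, so V_0 = 13.4722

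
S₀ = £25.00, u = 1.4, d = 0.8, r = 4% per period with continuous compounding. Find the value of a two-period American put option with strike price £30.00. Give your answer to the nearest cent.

£6.20

Risk-neutral probability p = (e^0.04 − 0.8)/(1.4 − 0.8) = 0.2408/0.6000 = 0.4014
Terminal stock prices: S_uu = 49, S_ud = 28, S_dd = 16
Terminal payoffs (K − S): max(-19, 0) = 0, max(2, 0) = 2, max(14, 0) = 14
Node u (S = 35): continuation = e^(−0.04)·[0.4014·0.0000 + 0.5986·2.0000] = 1.1504; exercise value = 0.0000 ≤ continuation, so V_u = 1.1504
Node d (S = 20): continuation = e^(−0.04)·[0.4014·2.0000 + 0.5986·14.0000] = 8.8237; exercise value = 10.0000 > continuation, so V_d = 10.0000 (exercise)
Node 0 (S = 25): continuation = e^(−0.04)·[0.4014·1.1504 + 0.5986·10.0000] = 6.1953; exercise value = 5.0000 ≤ continuation, so V_0 = 6.1953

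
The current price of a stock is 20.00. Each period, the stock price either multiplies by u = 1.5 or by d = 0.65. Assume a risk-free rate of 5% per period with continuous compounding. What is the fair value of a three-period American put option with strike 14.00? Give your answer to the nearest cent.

Risk-neutral probability p = (e^0.05 − 0.65)/(1.5 − 0.65) = 0.4013/0.8500 = 0.4721
Terminal stock prices: S_uuu = 67.5, S_uud = 29.25, S_udd = 12.68, S_ddd = 5.492
Terminal payoffs (K − S): max(-53.5, 0) = 0, max(-15.25, 0) = 0, max(1.325, 0) = 1.325, max(8.508, 0) = 8.508
Node uu (S = 45): continuation = e^(−0.05)·[0.4721·0.0000 + 0.5279·0.0000] = 0.0000; exercise value = 0.0000 ≤ continuation, so V_uu = 0.0000
Node ud (S = 19.5): continuation = e^(−0.05)·[0.4721·0.0000 + 0.5279·1.3250] = 0.6654; exercise value = 0.0000 ≤ continuation, so V_ud = 0.6654
Node dd (S = 8.45): continuation = e^(−0.05)·[0.4721·1.3250 + 0.5279·8.5075] = 4.8672; exercise value = 5.5500 > continuation, so V_dd = 5.5500 (exercise)
Node u (S = 30): continuation = e^(−0.05)·[0.4721·0.0000 + 0.5279·0.6654] = 0.3341; exercise value = 0.0000 ≤ continuation, so V_u = 0.3341
Node d (S = 13): continuation = e^(−0.05)·[0.4721·0.6654 + 0.5279·5.5500] = 3.0858; exercise value = 1.0000 ≤ continuation, so V_d = 3.0858
Node 0 (S = 20): continuation = e^(−0.05)·[0.4721·0.3341 + 0.5279·3.0858] = 1.6997; exercise value = 0.0000 ≤ continuation, so V_0 = 1.6997

1.70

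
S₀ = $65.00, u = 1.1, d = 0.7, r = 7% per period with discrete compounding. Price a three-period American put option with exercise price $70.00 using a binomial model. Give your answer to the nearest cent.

$5.00

Risk-neutral probability p = (1 + 0.07 − 0.7)/(1.1 − 0.7) = 0.3700/0.4000 = 0.9250
Terminal stock prices: S_uuu = 86.52, S_uud = 55.05, S_udd = 35.03, S_ddd = 22.29
Terminal payoffs (K − S): max(-16.52, 0) = 0, max(14.95, 0) = 14.95, max(34.97, 0) = 34.97, max(47.71, 0) = 47.71
Node uu (S = 78.65): continuation = 1/1.07·[0.9250·0.0000 + 0.0750·14.9450] = 1.0475; exercise value = 0.0000 ≤ continuation, so V_uu = 1.0475
Node ud (S = 50.05): continuation = 1/1.07·[0.9250·14.9450 + 0.0750·34.9650] = 15.3706; exercise value = 19.9500 > continuation, so V_ud = 19.9500 (exercise)
Node dd (S = 31.85): continuation = 1/1.07·[0.9250·34.9650 + 0.0750·47.7050] = 33.5706; exercise value = 38.1500 > continuation, so V_dd = 38.1500 (exercise)
Node u (S = 71.5): continuation = 1/1.07·[0.9250·1.0475 + 0.0750·19.9500] = 2.3040; exercise value = 0.0000 ≤ continuation, so V_u = 2.3040
Node d (S = 45.5): continuation = 1/1.07·[0.9250·19.9500 + 0.0750·38.1500] = 19.9206; exercise value = 24.5000 > continuation, so V_d = 24.5000 (exercise)
Node 0 (S = 65): continuation = 1/1.07·[0.9250·2.3040 + 0.0750·24.5000] = 3.7090; exercise value = 5.0000 > continuation, so V_0 = 5.0000 (exercise)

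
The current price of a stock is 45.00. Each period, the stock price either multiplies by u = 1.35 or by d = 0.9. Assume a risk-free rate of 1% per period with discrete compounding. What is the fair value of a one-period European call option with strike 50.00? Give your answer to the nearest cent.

2.60

Risk-neutral probability p = (1 + 0.01 − 0.9)/(1.35 − 0.9) = 0.1100/0.4500 = 0.2444
Terminal stock prices: S_u = 60.75, S_d = 40.5
Terminal payoffs (S − K): max(10.75, 0) = 10.75, max(-9.5, 0) = 0
Node 0 (S = 45): V_0 = 1/1.01·[0.2444·10.7500 + 0.7556·0.0000] = 2.6018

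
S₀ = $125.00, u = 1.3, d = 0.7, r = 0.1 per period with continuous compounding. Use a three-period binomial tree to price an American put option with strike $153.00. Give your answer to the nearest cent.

$28.00

Risk-neutral probability p = (e^0.1 − 0.7)/(1.3 − 0.7) = 0.4052/0.6000 = 0.6753
Terminal stock prices: S_uuu = 274.6, S_uud = 147.9, S_udd = 79.62, S_ddd = 42.87
Terminal payoffs (K − S): max(-121.6, 0) = 0, max(5.125, 0) = 5.125, max(73.38, 0) = 73.38, max(110.1, 0) = 110.1
Node uu (S = 211.3): continuation = e^(−0.1)·[0.6753·0.0000 + 0.3247·5.1250] = 1.5058; exercise value = 0.0000 ≤ continuation, so V_uu = 1.5058
Node ud (S = 113.7): continuation = e^(−0.1)·[0.6753·5.1250 + 0.3247·73.3750] = 24.6901; exercise value = 39.2500 > continuation, so V_ud = 39.2500 (exercise)
Node dd (S = 61.25): continuation = e^(−0.1)·[0.6753·73.3750 + 0.3247·110.1250] = 77.1901; exercise value = 91.7500 > continuation, so V_dd = 91.7500 (exercise)
Node u (S = 162.5): continuation = e^(−0.1)·[0.6753·1.5058 + 0.3247·39.2500] = 12.4523; exercise value = 0.0000 ≤ continuation, so V_u = 12.4523
Node d (S = 87.5): continuation = e^(−0.1)·[0.6753·39.2500 + 0.3247·91.7500] = 50.9401; exercise value = 65.5000 > continuation, so V_d = 65.5000 (exercise)
Node 0 (S = 125): continuation = e^(−0.1)·[0.6753·12.4523 + 0.3247·65.5000] = 26.8535; exercise value = 28.0000 > continuation, so V_0 = 28.0000 (exercise)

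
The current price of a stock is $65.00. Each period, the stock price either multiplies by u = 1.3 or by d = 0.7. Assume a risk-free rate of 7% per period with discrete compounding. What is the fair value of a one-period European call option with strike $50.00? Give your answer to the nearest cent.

$19.88

Risk-neutral probability p = (1 + 0.07 − 0.7)/(1.3 − 0.7) = 0.3700/0.6000 = 0.6167
Terminal stock prices: S_u = 84.5, S_d = 45.5
Terminal payoffs (S − K): max(34.5, 0) = 34.5, max(-4.5, 0) = 0
Node 0 (S = 65): V_0 = 1/1.07·[0.6167·34.5000 + 0.3833·0.0000] = 19.8832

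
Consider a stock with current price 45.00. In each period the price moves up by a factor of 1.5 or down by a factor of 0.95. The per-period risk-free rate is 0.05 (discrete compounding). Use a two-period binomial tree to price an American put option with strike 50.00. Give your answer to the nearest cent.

Risk-neutral probability p = (1 + 0.05 − 0.95)/(1.5 − 0.95) = 0.1000/0.5500 = 0.1818
Terminal stock prices: S_uu = 101.2, S_ud = 64.12, S_dd = 40.61
Terminal payoffs (K − S): max(-51.25, 0) = 0, max(-14.12, 0) = 0, max(9.388, 0) = 9.388
Node u (S = 67.5): continuation = 1/1.05·[0.1818·0.0000 + 0.8182·0.0000] = 0.0000; exercise value = 0.0000 ≤ continuation, so V_u = 0.0000
Node d (S = 42.75): continuation = 1/1.05·[0.1818·0.0000 + 0.8182·9.3875] = 7.3149; exercise value = 7.2500 ≤ continuation, so V_d = 7.3149
Node 0 (S = 45): continuation = 1/1.05·[0.1818·0.0000 + 0.8182·7.3149] = 5.6999; exercise value = 5.0000 ≤ continuation, so V_0 = 5.6999

5.70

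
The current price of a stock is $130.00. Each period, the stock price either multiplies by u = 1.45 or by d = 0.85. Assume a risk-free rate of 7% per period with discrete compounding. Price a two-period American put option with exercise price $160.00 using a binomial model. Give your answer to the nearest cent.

$30.00

Risk-neutral probability p = (1 + 0.07 − 0.85)/(1.45 − 0.85) = 0.2200/0.6000 = 0.3667
Terminal stock prices: S_uu = 273.3, S_ud = 160.2, S_dd = 93.92
Terminal payoffs (K − S): max(-113.3, 0) = 0, max(-0.225, 0) = 0, max(66.08, 0) = 66.08
Node u (S = 188.5): continuation = 1/1.07·[0.3667·0.0000 + 0.6333·0.0000] = 0.0000; exercise value = 0.0000 ≤ continuation, so V_u = 0.0000
Node d (S = 110.5): continuation = 1/1.07·[0.3667·0.0000 + 0.6333·66.0750] = 39.1098; exercise value = 49.5000 > continuation, so V_d = 49.5000 (exercise)
Node 0 (S = 130): continuation = 1/1.07·[0.3667·0.0000 + 0.6333·49.5000] = 29.2991; exercise value = 30.0000 > continuation, so V_0 = 30.0000 (exercise)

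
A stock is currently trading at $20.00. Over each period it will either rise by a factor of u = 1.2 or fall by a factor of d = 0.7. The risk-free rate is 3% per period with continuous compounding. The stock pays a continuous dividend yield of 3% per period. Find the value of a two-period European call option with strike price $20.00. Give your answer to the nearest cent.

$2.98

Per-period risk-free factor R = e^0.03 = 1.0305; dividend-adjusted growth = e^(0.03−0.03) = 1.0000.
Risk-neutral probability p = (1.0000 − 0.7)/(1.2 − 0.7) = 0.3000/0.5000 = 0.6000
Terminal stock prices: S_uu = 28.8, S_ud = 16.8, S_dd = 9.8
Terminal payoffs (S − K): max(8.8, 0) = 8.8, max(-3.2, 0) = 0, max(-10.2, 0) = 0
Node u (S = 24): V_u = e^(−0.03)·[0.6000·8.8000 + 0.4000·0.0000] = 5.1240
Node d (S = 14): V_d = e^(−0.03)·[0.6000·0.0000 + 0.4000·0.0000] = 0.0000
Node 0 (S = 20): V_0 = e^(−0.03)·[0.6000·5.1240 + 0.4000·0.0000] = 2.9835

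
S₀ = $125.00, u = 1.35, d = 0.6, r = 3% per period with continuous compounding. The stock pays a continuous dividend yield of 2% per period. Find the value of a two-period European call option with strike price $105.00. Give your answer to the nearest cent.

$34.57

Per-period risk-free factor R = e^0.03 = 1.0305; dividend-adjusted growth = e^(0.03−0.02) = 1.0101.
Risk-neutral probability p = (1.0101 − 0.6)/(1.35 − 0.6) = 0.4101/0.7500 = 0.5467
Terminal stock prices: S_uu = 227.8, S_ud = 101.2, S_dd = 45
Terminal payoffs (S − K): max(122.8, 0) = 122.8, max(-3.75, 0) = 0, max(-60, 0) = 0
Node u (S = 168.8): V_u = e^(−0.03)·[0.5467·122.8125 + 0.4533·0.0000] = 65.1613
Node d (S = 75): V_d = e^(−0.03)·[0.5467·0.0000 + 0.4533·0.0000] = 0.0000
Node 0 (S = 125): V_0 = e^(−0.03)·[0.5467·65.1613 + 0.4533·0.0000] = 34.5729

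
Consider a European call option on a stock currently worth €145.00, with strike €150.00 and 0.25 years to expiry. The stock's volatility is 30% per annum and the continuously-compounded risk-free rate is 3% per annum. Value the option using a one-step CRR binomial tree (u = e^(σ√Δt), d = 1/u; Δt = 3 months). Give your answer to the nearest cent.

€8.94

CRR parameters: u = e^(σ√Δt) = e^(0.3·√0.25) = 1.1618, d = 1/u = 0.8607
Per-period rate: rΔt = 0.03·0.25 = 0.0075, so R = e^0.0075 = 1.0075
Risk-neutral probability p = (e^0.0075 − 0.8607)/(1.1618 − 0.8607) = 0.1468/0.3011 = 0.4876
Terminal stock prices: S_u = 168.5, S_d = 124.8
Terminal payoffs (S − K): max(18.47, 0) = 18.47, max(-25.2, 0) = 0
Node 0 (S = 145): V_0 = e^(−0.0075)·[0.4876·18.4660 + 0.5124·0.0000] = 8.9362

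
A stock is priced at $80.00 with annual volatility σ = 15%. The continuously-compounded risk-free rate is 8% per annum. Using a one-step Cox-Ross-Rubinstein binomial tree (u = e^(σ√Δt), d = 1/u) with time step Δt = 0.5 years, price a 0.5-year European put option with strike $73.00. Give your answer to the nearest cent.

$0.34

CRR parameters: u = e^(σ√Δt) = e^(0.15·√0.5) = 1.1119, d = 1/u = 0.8994
Per-period rate: rΔt = 0.08·0.5 = 0.04, so R = e^0.04 = 1.0408
Risk-neutral probability p = (e^0.04 − 0.8994)/(1.1119 − 0.8994) = 0.1414/0.2125 = 0.6655
Terminal stock prices: S_u = 88.95, S_d = 71.95
Terminal payoffs (K − S): max(-15.95, 0) = 0, max(1.051, 0) = 1.051
Node 0 (S = 80): V_0 = e^(−0.04)·[0.6655·0.0000 + 0.3345·1.0508] = 0.3377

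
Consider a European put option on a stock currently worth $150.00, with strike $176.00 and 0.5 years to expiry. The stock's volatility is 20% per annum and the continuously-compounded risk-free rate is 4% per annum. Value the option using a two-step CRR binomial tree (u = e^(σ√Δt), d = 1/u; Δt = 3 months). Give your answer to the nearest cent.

$24.46

CRR parameters: u = e^(σ√Δt) = e^(0.2·√0.25) = 1.1052, d = 1/u = 0.9048
Per-period rate: rΔt = 0.04·0.25 = 0.01, so R = e^0.01 = 1.0101
Risk-neutral probability p = (e^0.01 − 0.9048)/(1.1052 − 0.9048) = 0.1052/0.2003 = 0.5252
Terminal stock prices: S_uu = 183.2, S_ud = 150, S_dd = 122.8
Terminal payoffs (K − S): max(-7.21, 0) = 0, max(26, 0) = 26, max(53.19, 0) = 53.19
Node u (S = 165.8): V_u = e^(−0.01)·[0.5252·0.0000 + 0.4748·26.0000] = 12.2223
Node d (S = 135.7): V_d = e^(−0.01)·[0.5252·26.0000 + 0.4748·53.1904] = 38.5232
Node 0 (S = 150): V_0 = e^(−0.01)·[0.5252·12.2223 + 0.4748·38.5232] = 24.4644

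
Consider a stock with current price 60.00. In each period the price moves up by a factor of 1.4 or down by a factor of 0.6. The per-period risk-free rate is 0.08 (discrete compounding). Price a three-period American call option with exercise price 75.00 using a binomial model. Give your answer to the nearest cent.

15.37

Risk-neutral probability p = (1 + 0.08 − 0.6)/(1.4 − 0.6) = 0.4800/0.8000 = 0.6000
Terminal stock prices: S_uuu = 164.6, S_uud = 70.56, S_udd = 30.24, S_ddd = 12.96
Terminal payoffs (S − K): max(89.64, 0) = 89.64, max(-4.44, 0) = 0, max(-44.76, 0) = 0, max(-62.04, 0) = 0
Node uu (S = 117.6): continuation = 1/1.08·[0.6000·89.6400 + 0.4000·0.0000] = 49.8000; exercise value = 42.6000 ≤ continuation, so V_uu = 49.8000
Node ud (S = 50.4): continuation = 1/1.08·[0.6000·0.0000 + 0.4000·0.0000] = 0.0000; exercise value = 0.0000 ≤ continuation, so V_ud = 0.0000
Node dd (S = 21.6): continuation = 1/1.08·[0.6000·0.0000 + 0.4000·0.0000] = 0.0000; exercise value = 0.0000 ≤ continuation, so V_dd = 0.0000
Node u (S = 84): continuation = 1/1.08·[0.6000·49.8000 + 0.4000·0.0000] = 27.6667; exercise value = 9.0000 ≤ continuation, so V_u = 27.6667
Node d (S = 36): continuation = 1/1.08·[0.6000·0.0000 + 0.4000·0.0000] = 0.0000; exercise value = 0.0000 ≤ continuation, so V_d = 0.0000
Node 0 (S = 60): continuation = 1/1.08·[0.6000·27.6667 + 0.4000·0.0000] = 15.3704; exercise value = 0.0000 ≤ continuation, so V_0 = 15.3704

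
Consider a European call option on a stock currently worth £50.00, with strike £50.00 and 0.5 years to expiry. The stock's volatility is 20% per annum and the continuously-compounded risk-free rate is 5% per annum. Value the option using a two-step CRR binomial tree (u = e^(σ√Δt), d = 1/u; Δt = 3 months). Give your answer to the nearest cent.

CRR parameters: u = e^(σ√Δt) = e^(0.2·√0.25) = 1.1052, d = 1/u = 0.9048
Per-period rate: rΔt = 0.05·0.25 = 0.0125, so R = e^0.0125 = 1.0126
Risk-neutral probability p = (e^0.0125 − 0.9048)/(1.1052 − 0.9048) = 0.1077/0.2003 = 0.5378
Terminal stock prices: S_uu = 61.07, S_ud = 50, S_dd = 40.94
Terminal payoffs (S − K): max(11.07, 0) = 11.07, max(0, 0) = 0, max(-9.063, 0) = 0
Node u (S = 55.26): V_u = e^(−0.0125)·[0.5378·11.0701 + 0.4622·0.0000] = 5.8797
Node d (S = 45.24): V_d = e^(−0.0125)·[0.5378·0.0000 + 0.4622·0.0000] = 0.0000
Node 0 (S = 50): V_0 = e^(−0.0125)·[0.5378·5.8797 + 0.4622·0.0000] = 3.1228

£3.12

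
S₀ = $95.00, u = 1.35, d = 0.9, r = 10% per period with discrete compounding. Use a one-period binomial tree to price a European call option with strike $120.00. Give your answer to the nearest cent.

Risk-neutral probability p = (1 + 0.1 − 0.9)/(1.35 − 0.9) = 0.2000/0.4500 = 0.4444
Terminal stock prices: S_u = 128.2, S_d = 85.5
Terminal payoffs (S − K): max(8.25, 0) = 8.25, max(-34.5, 0) = 0
Node 0 (S = 95): V_0 = 1/1.1·[0.4444·8.2500 + 0.5556·0.0000] = 3.3333

$3.33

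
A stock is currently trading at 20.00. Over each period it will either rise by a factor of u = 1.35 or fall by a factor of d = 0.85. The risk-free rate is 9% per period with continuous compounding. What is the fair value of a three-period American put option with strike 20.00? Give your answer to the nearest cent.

1.45

Risk-neutral probability p = (e^0.09 − 0.85)/(1.35 − 0.85) = 0.2442/0.5000 = 0.4883
Terminal stock prices: S_uuu = 49.21, S_uud = 30.98, S_udd = 19.51, S_ddd = 12.28
Terminal payoffs (K − S): max(-29.21, 0) = 0, max(-10.98, 0) = 0, max(0.4925, 0) = 0.4925, max(7.718, 0) = 7.718
Node uu (S = 36.45): continuation = e^(−0.09)·[0.4883·0.0000 + 0.5117·0.0000] = 0.0000; exercise value = 0.0000 ≤ continuation, so V_uu = 0.0000
Node ud (S = 22.95): continuation = e^(−0.09)·[0.4883·0.0000 + 0.5117·0.4925] = 0.2303; exercise value = 0.0000 ≤ continuation, so V_ud = 0.2303
Node dd (S = 14.45): continuation = e^(−0.09)·[0.4883·0.4925 + 0.5117·7.7175] = 3.8286; exercise value = 5.5500 > continuation, so V_dd = 5.5500 (exercise)
Node u (S = 27): continuation = e^(−0.09)·[0.4883·0.0000 + 0.5117·0.2303] = 0.1077; exercise value = 0.0000 ≤ continuation, so V_u = 0.1077
Node d (S = 17): continuation = e^(−0.09)·[0.4883·0.2303 + 0.5117·5.5500] = 2.6980; exercise value = 3.0000 > continuation, so V_d = 3.0000 (exercise)
Node 0 (S = 20): continuation = e^(−0.09)·[0.4883·0.1077 + 0.5117·3.0000] = 1.4509; exercise value = 0.0000 ≤ continuation, so V_0 = 1.4509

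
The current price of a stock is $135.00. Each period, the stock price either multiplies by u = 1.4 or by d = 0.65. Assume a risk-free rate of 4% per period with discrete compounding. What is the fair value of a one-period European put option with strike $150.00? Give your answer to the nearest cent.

Risk-neutral probability p = (1 + 0.04 − 0.65)/(1.4 − 0.65) = 0.3900/0.7500 = 0.5200
Terminal stock prices: S_u = 189, S_d = 87.75
Terminal payoffs (K − S): max(-39, 0) = 0, max(62.25, 0) = 62.25
Node 0 (S = 135): V_0 = 1/1.04·[0.5200·0.0000 + 0.4800·62.2500] = 28.7308

$28.73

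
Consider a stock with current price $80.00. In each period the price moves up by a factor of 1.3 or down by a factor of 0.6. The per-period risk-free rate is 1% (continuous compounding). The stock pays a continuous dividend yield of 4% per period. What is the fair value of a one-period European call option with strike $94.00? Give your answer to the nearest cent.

Per-period risk-free factor R = e^0.01 = 1.0101; dividend-adjusted growth = e^(0.01−0.04) = 0.9704.
Risk-neutral probability p = (0.9704 − 0.6)/(1.3 − 0.6) = 0.3704/0.7000 = 0.5292
Terminal stock prices: S_u = 104, S_d = 48
Terminal payoffs (S − K): max(10, 0) = 10, max(-46, 0) = 0
Node 0 (S = 80): V_0 = e^(−0.01)·[0.5292·10.0000 + 0.4708·0.0000] = 5.2394

$5.24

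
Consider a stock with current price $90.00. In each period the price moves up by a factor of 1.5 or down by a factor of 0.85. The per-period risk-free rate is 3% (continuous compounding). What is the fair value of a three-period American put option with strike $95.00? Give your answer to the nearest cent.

$14.73

Risk-neutral probability p = (e^0.03 − 0.85)/(1.5 − 0.85) = 0.1805/0.6500 = 0.2776
Terminal stock prices: S_uuu = 303.8, S_uud = 172.1, S_udd = 97.54, S_ddd = 55.27
Terminal payoffs (K − S): max(-208.8, 0) = 0, max(-77.12, 0) = 0, max(-2.537, 0) = 0, max(39.73, 0) = 39.73
Node uu (S = 202.5): continuation = e^(−0.03)·[0.2776·0.0000 + 0.7224·0.0000] = 0.0000; exercise value = 0.0000 ≤ continuation, so V_uu = 0.0000
Node ud (S = 114.8): continuation = e^(−0.03)·[0.2776·0.0000 + 0.7224·0.0000] = 0.0000; exercise value = 0.0000 ≤ continuation, so V_ud = 0.0000
Node dd (S = 65.02): continuation = e^(−0.03)·[0.2776·0.0000 + 0.7224·39.7288] = 27.8510; exercise value = 29.9750 > continuation, so V_dd = 29.9750 (exercise)
Node u (S = 135): continuation = e^(−0.03)·[0.2776·0.0000 + 0.7224·0.0000] = 0.0000; exercise value = 0.0000 ≤ continuation, so V_u = 0.0000
Node d (S = 76.5): continuation = e^(−0.03)·[0.2776·0.0000 + 0.7224·29.9750] = 21.0133; exercise value = 18.5000 ≤ continuation, so V_d = 21.0133
Node 0 (S = 90): continuation = e^(−0.03)·[0.2776·0.0000 + 0.7224·21.0133] = 14.7309; exercise value = 5.0000 ≤ continuation, so V_0 = 14.7309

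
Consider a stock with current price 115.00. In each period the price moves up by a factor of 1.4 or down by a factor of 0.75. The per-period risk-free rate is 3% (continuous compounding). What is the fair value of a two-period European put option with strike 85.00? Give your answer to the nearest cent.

Risk-neutral probability p = (e^0.03 − 0.75)/(1.4 − 0.75) = 0.2805/0.6500 = 0.4315
Terminal stock prices: S_uu = 225.4, S_ud = 120.8, S_dd = 64.69
Terminal payoffs (K − S): max(-140.4, 0) = 0, max(-35.75, 0) = 0, max(20.31, 0) = 20.31
Node u (S = 161): V_u = e^(−0.03)·[0.4315·0.0000 + 0.5685·0.0000] = 0.0000
Node d (S = 86.25): V_d = e^(−0.03)·[0.4315·0.0000 + 0.5685·20.3125] = 11.2070
Node 0 (S = 115): V_0 = e^(−0.03)·[0.4315·0.0000 + 0.5685·11.2070] = 6.1832

6.18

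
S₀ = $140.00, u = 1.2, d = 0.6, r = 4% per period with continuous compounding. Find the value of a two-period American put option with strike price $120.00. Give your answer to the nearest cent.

Risk-neutral probability p = (e^0.04 − 0.6)/(1.2 − 0.6) = 0.4408/0.6000 = 0.7347
Terminal stock prices: S_uu = 201.6, S_ud = 100.8, S_dd = 50.4
Terminal payoffs (K − S): max(-81.6, 0) = 0, max(19.2, 0) = 19.2, max(69.6, 0) = 69.6
Node u (S = 168): continuation = e^(−0.04)·[0.7347·0.0000 + 0.2653·19.2000] = 4.8943; exercise value = 0.0000 ≤ continuation, so V_u = 4.8943
Node d (S = 84): continuation = e^(−0.04)·[0.7347·19.2000 + 0.2653·69.6000] = 31.2947; exercise value = 36.0000 > continuation, so V_d = 36.0000 (exercise)
Node 0 (S = 140): continuation = e^(−0.04)·[0.7347·4.8943 + 0.2653·36.0000] = 12.6316; exercise value = 0.0000 ≤ continuation, so V_0 = 12.6316

$12.63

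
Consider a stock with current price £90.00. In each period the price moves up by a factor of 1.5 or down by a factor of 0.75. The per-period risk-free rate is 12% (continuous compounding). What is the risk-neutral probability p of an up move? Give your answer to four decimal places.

p = 0.5033

Risk-neutral probability p = (e^0.12 − 0.75)/(1.5 − 0.75) = 0.3775/0.7500 = 0.5033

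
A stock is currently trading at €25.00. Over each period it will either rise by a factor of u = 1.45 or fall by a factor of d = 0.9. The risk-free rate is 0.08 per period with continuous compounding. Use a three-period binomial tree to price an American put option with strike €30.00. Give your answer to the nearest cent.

Risk-neutral probability p = (e^0.08 − 0.9)/(1.45 − 0.9) = 0.1833/0.5500 = 0.3332
Terminal stock prices: S_uuu = 76.22, S_uud = 47.31, S_udd = 29.36, S_ddd = 18.23
Terminal payoffs (K − S): max(-46.22, 0) = 0, max(-17.31, 0) = 0, max(0.6375, 0) = 0.6375, max(11.77, 0) = 11.77
Node uu (S = 52.56): continuation = e^(−0.08)·[0.3332·0.0000 + 0.6668·0.0000] = 0.0000; exercise value = 0.0000 ≤ continuation, so V_uu = 0.0000
Node ud (S = 32.62): continuation = e^(−0.08)·[0.3332·0.0000 + 0.6668·0.6375] = 0.3924; exercise value = 0.0000 ≤ continuation, so V_ud = 0.3924
Node dd (S = 20.25): continuation = e^(−0.08)·[0.3332·0.6375 + 0.6668·11.7750] = 7.4435; exercise value = 9.7500 > continuation, so V_dd = 9.7500 (exercise)
Node u (S = 36.25): continuation = e^(−0.08)·[0.3332·0.0000 + 0.6668·0.3924] = 0.2415; exercise value = 0.0000 ≤ continuation, so V_u = 0.2415
Node d (S = 22.5): continuation = e^(−0.08)·[0.3332·0.3924 + 0.6668·9.7500] = 6.1217; exercise value = 7.5000 > continuation, so V_d = 7.5000 (exercise)
Node 0 (S = 25): continuation = e^(−0.08)·[0.3332·0.2415 + 0.6668·7.5000] = 4.6905; exercise value = 5.0000 > continuation, so V_0 = 5.0000 (exercise)

€5.00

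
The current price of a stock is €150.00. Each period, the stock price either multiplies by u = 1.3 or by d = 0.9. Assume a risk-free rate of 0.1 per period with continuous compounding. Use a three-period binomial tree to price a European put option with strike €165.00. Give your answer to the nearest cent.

Risk-neutral probability p = (e^0.1 − 0.9)/(1.3 − 0.9) = 0.2052/0.4000 = 0.5129
Terminal stock prices: S_uuu = 329.6, S_uud = 228.2, S_udd = 158, S_ddd = 109.4
Terminal payoffs (K − S): max(-164.6, 0) = 0, max(-63.15, 0) = 0, max(7.05, 0) = 7.05, max(55.65, 0) = 55.65
Node uu (S = 253.5): V_uu = e^(−0.1)·[0.5129·0.0000 + 0.4871·0.0000] = 0.0000
Node ud (S = 175.5): V_ud = e^(−0.1)·[0.5129·0.0000 + 0.4871·7.0500] = 3.1071
Node dd (S = 121.5): V_dd = e^(−0.1)·[0.5129·7.0500 + 0.4871·55.6500] = 27.7982
Node u (S = 195): V_u = e^(−0.1)·[0.5129·0.0000 + 0.4871·3.1071] = 1.3694
Node d (S = 135): V_d = e^(−0.1)·[0.5129·3.1071 + 0.4871·27.7982] = 13.6933
Node 0 (S = 150): V_0 = e^(−0.1)·[0.5129·1.3694 + 0.4871·13.6933] = 6.6705

€6.67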